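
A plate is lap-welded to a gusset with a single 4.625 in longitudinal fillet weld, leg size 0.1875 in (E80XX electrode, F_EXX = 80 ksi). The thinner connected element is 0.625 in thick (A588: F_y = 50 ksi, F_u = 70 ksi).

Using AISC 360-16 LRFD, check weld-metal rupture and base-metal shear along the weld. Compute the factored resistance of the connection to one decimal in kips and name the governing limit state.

Weld metal: throat = 0.707×0.1875 = 0.13256 in, L = 4.625 in. φR_n = 0.75 × 0.6 × 80 × 0.13256 × 4.625 = 22.1 kips.
Base metal shear (0.625 in plate): yield φR_n = 1.0×0.6×50×0.625×4.625 = 86.7 kips; rupture φR_n = 0.75×0.6×70×0.625×4.625 = 91.1 kips; take 86.7 kips (yield).
Governing: min(22.1, 86.7) = 22.1 kips → weld metal.

22.1 kips (weld metal governs)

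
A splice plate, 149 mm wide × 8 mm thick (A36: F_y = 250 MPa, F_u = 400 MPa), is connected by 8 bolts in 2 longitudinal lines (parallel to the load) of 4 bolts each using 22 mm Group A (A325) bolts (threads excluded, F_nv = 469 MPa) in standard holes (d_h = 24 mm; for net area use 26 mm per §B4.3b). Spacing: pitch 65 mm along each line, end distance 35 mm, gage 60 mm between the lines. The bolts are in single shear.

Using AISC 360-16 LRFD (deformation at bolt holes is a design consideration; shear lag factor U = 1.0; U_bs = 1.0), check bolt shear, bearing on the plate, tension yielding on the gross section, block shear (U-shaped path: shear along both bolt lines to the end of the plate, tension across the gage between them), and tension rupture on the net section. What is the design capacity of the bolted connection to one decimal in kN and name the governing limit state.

232.8 kN (net-section rupture governs)

Bolt shear: A_b = π(22)²/4 = 380.13 mm². φR_n = 0.75 × 469 × 380.13 × 8 × 1 = 1069.7 kN.
Bearing (8 mm plate, F_u = 400 MPa): end bolts L_c = 35 − 24/2 = 23, R_n = min(1.2×23×8×400, 2.4×22×8×400) = 88.32 kN/bolt; interior L_c = 65 − 24 = 41, R_n = 157.44 kN/bolt. φR_n = 0.75 × (2×88.32 + 6×157.44) = 841.0 kN.
Tension yield (gross): A_g = 149×8 = 1192 mm². φR_n = 0.90 × 250 × 1192 = 268.2 kN.
Block shear: shear path 2×[35+3×65] = 2×230 mm, A_gv = 3680, A_nv = 2×(230 − 3.5×26)×8 = 2224 mm²; tension across gage: (60 − 1×26)×8 = 272 mm². R_n = min(0.6×400×2224, 0.6×250×3680) + 1.0×400×272 = min(533.76, 552) + 108.8 = 642.56 kN. φR_n = 0.75 × 642.56 = 481.9 kN.
Tension rupture (net): A_n = (149 − 2×26)×8 = 776 mm² (U = 1.0, A_e = A_n). φR_n = 0.75 × 400 × 776 = 232.8 kN.
Governing: min(1069.7, 841.0, 268.2, 481.9, 232.8) = 232.8 kN → net-section rupture.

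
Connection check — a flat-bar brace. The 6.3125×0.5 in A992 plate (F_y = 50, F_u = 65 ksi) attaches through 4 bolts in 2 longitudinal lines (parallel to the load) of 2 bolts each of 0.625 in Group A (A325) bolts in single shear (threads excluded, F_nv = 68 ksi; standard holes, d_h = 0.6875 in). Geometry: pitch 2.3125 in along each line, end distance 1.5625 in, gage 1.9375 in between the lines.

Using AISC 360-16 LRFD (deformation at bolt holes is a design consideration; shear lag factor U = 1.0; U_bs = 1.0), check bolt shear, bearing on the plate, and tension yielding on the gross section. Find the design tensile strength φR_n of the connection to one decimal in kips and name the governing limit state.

Bolt shear: A_b = π(0.625)²/4 = 0.3068 in². φR_n = 0.75 × 68 × 0.3068 × 4 × 1 = 62.6 kips.
Bearing (0.5 in plate, F_u = 65 ksi): end bolts L_c = 1.5625 − 0.6875/2 = 1.21875, R_n = min(1.2×1.21875×0.5×65, 2.4×0.625×0.5×65) = 47.531 kips/bolt; interior L_c = 2.3125 − 0.6875 = 1.625, R_n = 48.75 kips/bolt. φR_n = 0.75 × (2×47.531 + 2×48.75) = 144.4 kips.
Tension yield (gross): A_g = 6.3125×0.5 = 3.1563 in². φR_n = 0.90 × 50 × 3.1563 = 142.0 kips.
Governing: min(62.6, 144.4, 142.0) = 62.6 kips → bolt shear.

62.6 kips (bolt shear governs)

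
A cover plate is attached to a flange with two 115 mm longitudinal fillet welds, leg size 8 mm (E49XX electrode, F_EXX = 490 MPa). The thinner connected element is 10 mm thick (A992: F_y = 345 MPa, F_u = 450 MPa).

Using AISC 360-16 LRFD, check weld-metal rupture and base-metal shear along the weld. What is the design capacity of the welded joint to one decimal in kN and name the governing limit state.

286.8 kN (weld metal governs)

Weld metal: throat = 0.707×8 = 5.656 mm, L = 2×115 = 230 mm. φR_n = 0.75 × 0.6 × 490 × 5.656 × 230 = 286.8 kN.
Base metal shear (10 mm plate): yield φR_n = 1.0×0.6×345×10×230 = 476.1 kN; rupture φR_n = 0.75×0.6×450×10×230 = 465.8 kN; take 465.8 kN (rupture).
Governing: min(286.8, 465.8) = 286.8 kN → weld metal.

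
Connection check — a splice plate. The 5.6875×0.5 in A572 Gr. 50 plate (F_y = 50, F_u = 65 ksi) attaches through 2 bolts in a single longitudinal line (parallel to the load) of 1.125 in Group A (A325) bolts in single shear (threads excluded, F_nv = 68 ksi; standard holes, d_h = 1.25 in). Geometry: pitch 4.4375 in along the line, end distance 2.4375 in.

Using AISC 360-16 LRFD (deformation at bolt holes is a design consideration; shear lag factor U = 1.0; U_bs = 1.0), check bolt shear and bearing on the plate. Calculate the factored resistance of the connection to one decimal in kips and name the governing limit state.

Bolt shear: A_b = π(1.125)²/4 = 0.99402 in². φR_n = 0.75 × 68 × 0.99402 × 2 × 1 = 101.4 kips.
Bearing (0.5 in plate, F_u = 65 ksi): end bolts L_c = 2.4375 − 1.25/2 = 1.8125, R_n = min(1.2×1.8125×0.5×65, 2.4×1.125×0.5×65) = 70.688 kips/bolt; interior L_c = 4.4375 − 1.25 = 3.1875, R_n = 87.75 kips/bolt. φR_n = 0.75 × (1×70.688 + 1×87.75) = 118.8 kips.
Governing: min(101.4, 118.8) = 101.4 kips → bolt shear.

101.4 kips (bolt shear governs)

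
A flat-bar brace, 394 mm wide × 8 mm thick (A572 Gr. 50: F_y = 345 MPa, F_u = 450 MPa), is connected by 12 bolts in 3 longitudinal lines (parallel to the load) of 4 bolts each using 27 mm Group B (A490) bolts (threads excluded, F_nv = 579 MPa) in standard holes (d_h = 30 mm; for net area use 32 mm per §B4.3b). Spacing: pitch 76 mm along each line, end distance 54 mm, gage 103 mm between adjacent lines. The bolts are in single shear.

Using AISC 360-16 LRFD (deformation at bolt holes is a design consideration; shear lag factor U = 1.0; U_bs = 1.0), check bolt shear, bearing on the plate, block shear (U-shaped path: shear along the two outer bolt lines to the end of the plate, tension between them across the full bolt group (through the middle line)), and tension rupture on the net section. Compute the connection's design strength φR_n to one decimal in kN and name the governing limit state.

804.6 kN (net-section rupture governs)

Bolt shear: A_b = π(27)²/4 = 572.56 mm². φR_n = 0.75 × 579 × 572.56 × 12 × 1 = 2983.6 kN.
Bearing (8 mm plate, F_u = 450 MPa): end bolts L_c = 54 − 30/2 = 39, R_n = min(1.2×39×8×450, 2.4×27×8×450) = 168.48 kN/bolt; interior L_c = 76 − 30 = 46, R_n = 198.72 kN/bolt. φR_n = 0.75 × (3×168.48 + 9×198.72) = 1720.4 kN.
Block shear: shear path 2×[54+3×76] = 2×282 mm, A_gv = 4512, A_nv = 2×(282 − 3.5×32)×8 = 2720 mm²; tension across gage: (206 − 2×32)×8 = 1136 mm². R_n = min(0.6×450×2720, 0.6×345×4512) + 1.0×450×1136 = min(734.4, 933.98) + 511.2 = 1245.6 kN. φR_n = 0.75 × 1245.6 = 934.2 kN.
Tension rupture (net): A_n = (394 − 3×32)×8 = 2384 mm² (U = 1.0, A_e = A_n). φR_n = 0.75 × 450 × 2384 = 804.6 kN.
Governing: min(2983.6, 1720.4, 934.2, 804.6) = 804.6 kN → net-section rupture.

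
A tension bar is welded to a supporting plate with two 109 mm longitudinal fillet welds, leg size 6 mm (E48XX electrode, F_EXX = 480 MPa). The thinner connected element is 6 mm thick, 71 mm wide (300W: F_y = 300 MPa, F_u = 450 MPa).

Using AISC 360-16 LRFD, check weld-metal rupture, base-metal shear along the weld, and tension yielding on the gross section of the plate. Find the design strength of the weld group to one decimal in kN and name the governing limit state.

115.0 kN (gross-section yield governs)

Weld metal: throat = 0.707×6 = 4.242 mm, L = 2×109 = 218 mm. φR_n = 0.75 × 0.6 × 480 × 4.242 × 218 = 199.7 kN.
Base metal shear (6 mm plate): yield φR_n = 1.0×0.6×300×6×218 = 235.4 kN; rupture φR_n = 0.75×0.6×450×6×218 = 264.9 kN; take 235.4 kN (yield).
Tension yield (gross): A_g = 71×6 = 426 mm². φR_n = 0.90 × 300 × 426 = 115.0 kN.
Governing: min(199.7, 235.4, 115.0) = 115.0 kN → gross-section yield.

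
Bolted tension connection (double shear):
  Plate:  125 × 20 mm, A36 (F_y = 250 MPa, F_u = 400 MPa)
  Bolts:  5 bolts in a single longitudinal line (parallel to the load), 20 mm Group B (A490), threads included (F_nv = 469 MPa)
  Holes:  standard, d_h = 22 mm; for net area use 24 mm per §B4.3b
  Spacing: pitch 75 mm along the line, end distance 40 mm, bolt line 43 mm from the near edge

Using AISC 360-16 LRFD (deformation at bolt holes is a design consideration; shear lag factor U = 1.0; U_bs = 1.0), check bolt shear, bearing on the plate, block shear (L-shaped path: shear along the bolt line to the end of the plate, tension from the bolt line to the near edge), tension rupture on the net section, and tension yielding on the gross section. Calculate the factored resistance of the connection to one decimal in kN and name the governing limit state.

562.5 kN (gross-section yield governs)

Bolt shear: A_b = π(20)²/4 = 314.16 mm². φR_n = 0.75 × 469 × 314.16 × 5 × 2 = 1105.1 kN.
Bearing (20 mm plate, F_u = 400 MPa): end bolts L_c = 40 − 22/2 = 29, R_n = min(1.2×29×20×400, 2.4×20×20×400) = 278.4 kN/bolt; interior L_c = 75 − 22 = 53, R_n = 384 kN/bolt. φR_n = 0.75 × (1×278.4 + 4×384) = 1360.8 kN.
Block shear: shear path 1×[40+4×75] = 1×340 mm, A_gv = 6800, A_nv = 1×(340 − 4.5×24)×20 = 4640 mm²; tension to near edge: (43 − 0.5×24)×20 = 620 mm². R_n = min(0.6×400×4640, 0.6×250×6800) + 1.0×400×620 = min(1113.6, 1020) + 248 = 1268 kN. φR_n = 0.75 × 1268 = 951.0 kN.
Tension rupture (net): A_n = (125 − 1×24)×20 = 2020 mm² (U = 1.0, A_e = A_n). φR_n = 0.75 × 400 × 2020 = 606.0 kN.
Tension yield (gross): A_g = 125×20 = 2500 mm². φR_n = 0.90 × 250 × 2500 = 562.5 kN.
Governing: min(1105.1, 1360.8, 951.0, 606.0, 562.5) = 562.5 kN → gross-section yield.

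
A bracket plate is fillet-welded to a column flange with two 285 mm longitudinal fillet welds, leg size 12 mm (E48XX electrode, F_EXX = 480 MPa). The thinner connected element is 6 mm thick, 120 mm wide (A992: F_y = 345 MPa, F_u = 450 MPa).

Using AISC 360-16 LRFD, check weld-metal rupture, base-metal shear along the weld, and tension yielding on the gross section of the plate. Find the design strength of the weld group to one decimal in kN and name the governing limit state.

223.6 kN (gross-section yield governs)

Weld metal: throat = 0.707×12 = 8.484 mm, L = 2×285 = 570 mm. φR_n = 0.75 × 0.6 × 480 × 8.484 × 570 = 1044.6 kN.
Base metal shear (6 mm plate): yield φR_n = 1.0×0.6×345×6×570 = 707.9 kN; rupture φR_n = 0.75×0.6×450×6×570 = 692.6 kN; take 692.6 kN (rupture).
Tension yield (gross): A_g = 120×6 = 720 mm². φR_n = 0.90 × 345 × 720 = 223.6 kN.
Governing: min(1044.6, 692.6, 223.6) = 223.6 kN → gross-section yield.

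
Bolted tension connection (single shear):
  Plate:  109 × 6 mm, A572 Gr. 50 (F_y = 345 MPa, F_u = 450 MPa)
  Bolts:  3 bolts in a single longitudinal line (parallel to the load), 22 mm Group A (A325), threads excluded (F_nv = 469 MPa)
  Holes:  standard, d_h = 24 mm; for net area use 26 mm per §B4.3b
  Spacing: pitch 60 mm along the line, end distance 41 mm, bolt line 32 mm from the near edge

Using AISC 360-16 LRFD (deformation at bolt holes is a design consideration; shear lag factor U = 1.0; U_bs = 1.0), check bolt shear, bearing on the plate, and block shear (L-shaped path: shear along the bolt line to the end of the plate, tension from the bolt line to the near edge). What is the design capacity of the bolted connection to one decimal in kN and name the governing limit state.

Bolt shear: A_b = π(22)²/4 = 380.13 mm². φR_n = 0.75 × 469 × 380.13 × 3 × 1 = 401.1 kN.
Bearing (6 mm plate, F_u = 450 MPa): end bolts L_c = 41 − 24/2 = 29, R_n = min(1.2×29×6×450, 2.4×22×6×450) = 93.96 kN/bolt; interior L_c = 60 − 24 = 36, R_n = 116.64 kN/bolt. φR_n = 0.75 × (1×93.96 + 2×116.64) = 245.4 kN.
Block shear: shear path 1×[41+2×60] = 1×161 mm, A_gv = 966, A_nv = 1×(161 − 2.5×26)×6 = 576 mm²; tension to near edge: (32 − 0.5×26)×6 = 114 mm². R_n = min(0.6×450×576, 0.6×345×966) + 1.0×450×114 = min(155.52, 199.96) + 51.3 = 206.82 kN. φR_n = 0.75 × 206.82 = 155.1 kN.
Governing: min(401.1, 245.4, 155.1) = 155.1 kN → block shear.

155.1 kN (block shear governs)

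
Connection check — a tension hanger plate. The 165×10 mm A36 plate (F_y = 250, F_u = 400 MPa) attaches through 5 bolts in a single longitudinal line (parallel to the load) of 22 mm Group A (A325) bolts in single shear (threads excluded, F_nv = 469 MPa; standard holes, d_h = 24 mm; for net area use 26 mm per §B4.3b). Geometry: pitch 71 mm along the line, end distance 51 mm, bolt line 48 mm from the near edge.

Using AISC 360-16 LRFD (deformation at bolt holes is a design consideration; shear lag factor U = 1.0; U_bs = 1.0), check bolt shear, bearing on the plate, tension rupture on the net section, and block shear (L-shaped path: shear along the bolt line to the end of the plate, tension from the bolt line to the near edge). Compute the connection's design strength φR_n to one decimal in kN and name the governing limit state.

417.0 kN (net-section rupture governs)

Bolt shear: A_b = π(22)²/4 = 380.13 mm². φR_n = 0.75 × 469 × 380.13 × 5 × 1 = 668.6 kN.
Bearing (10 mm plate, F_u = 400 MPa): end bolts L_c = 51 − 24/2 = 39, R_n = min(1.2×39×10×400, 2.4×22×10×400) = 187.2 kN/bolt; interior L_c = 71 − 24 = 47, R_n = 211.2 kN/bolt. φR_n = 0.75 × (1×187.2 + 4×211.2) = 774.0 kN.
Tension rupture (net): A_n = (165 − 1×26)×10 = 1390 mm² (U = 1.0, A_e = A_n). φR_n = 0.75 × 400 × 1390 = 417.0 kN.
Block shear: shear path 1×[51+4×71] = 1×335 mm, A_gv = 3350, A_nv = 1×(335 − 4.5×26)×10 = 2180 mm²; tension to near edge: (48 − 0.5×26)×10 = 350 mm². R_n = min(0.6×400×2180, 0.6×250×3350) + 1.0×400×350 = min(523.2, 502.5) + 140 = 642.5 kN. φR_n = 0.75 × 642.5 = 481.9 kN.
Governing: min(668.6, 774.0, 417.0, 481.9) = 417.0 kN → net-section rupture.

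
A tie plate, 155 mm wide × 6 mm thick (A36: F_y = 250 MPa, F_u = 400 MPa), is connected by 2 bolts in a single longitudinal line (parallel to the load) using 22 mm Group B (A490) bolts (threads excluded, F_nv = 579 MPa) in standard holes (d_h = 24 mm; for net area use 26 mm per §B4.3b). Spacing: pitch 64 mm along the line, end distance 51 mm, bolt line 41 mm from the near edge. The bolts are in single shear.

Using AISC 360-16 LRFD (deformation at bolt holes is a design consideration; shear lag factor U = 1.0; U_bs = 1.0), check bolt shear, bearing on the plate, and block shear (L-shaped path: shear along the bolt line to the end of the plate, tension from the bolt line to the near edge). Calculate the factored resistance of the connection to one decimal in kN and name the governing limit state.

Bolt shear: A_b = π(22)²/4 = 380.13 mm². φR_n = 0.75 × 579 × 380.13 × 2 × 1 = 330.1 kN.
Bearing (6 mm plate, F_u = 400 MPa): end bolts L_c = 51 − 24/2 = 39, R_n = min(1.2×39×6×400, 2.4×22×6×400) = 112.32 kN/bolt; interior L_c = 64 − 24 = 40, R_n = 115.2 kN/bolt. φR_n = 0.75 × (1×112.32 + 1×115.2) = 170.6 kN.
Block shear: shear path 1×[51+1×64] = 1×115 mm, A_gv = 690, A_nv = 1×(115 − 1.5×26)×6 = 456 mm²; tension to near edge: (41 − 0.5×26)×6 = 168 mm². R_n = min(0.6×400×456, 0.6×250×690) + 1.0×400×168 = min(109.44, 103.5) + 67.2 = 170.7 kN. φR_n = 0.75 × 170.7 = 128.0 kN.
Governing: min(330.1, 170.6, 128.0) = 128.0 kN → block shear.

128.0 kN (block shear governs)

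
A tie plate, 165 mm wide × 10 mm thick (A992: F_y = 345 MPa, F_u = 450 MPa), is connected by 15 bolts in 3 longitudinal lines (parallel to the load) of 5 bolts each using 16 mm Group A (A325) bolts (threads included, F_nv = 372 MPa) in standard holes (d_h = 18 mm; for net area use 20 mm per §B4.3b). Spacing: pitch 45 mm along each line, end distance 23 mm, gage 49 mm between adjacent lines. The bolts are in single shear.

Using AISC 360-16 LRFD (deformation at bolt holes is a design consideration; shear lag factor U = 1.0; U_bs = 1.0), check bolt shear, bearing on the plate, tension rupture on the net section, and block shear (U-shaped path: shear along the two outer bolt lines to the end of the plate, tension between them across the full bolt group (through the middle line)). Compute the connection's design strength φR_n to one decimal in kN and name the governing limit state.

354.4 kN (net-section rupture governs)

Bolt shear: A_b = π(16)²/4 = 201.06 mm². φR_n = 0.75 × 372 × 201.06 × 15 × 1 = 841.4 kN.
Bearing (10 mm plate, F_u = 450 MPa): end bolts L_c = 23 − 18/2 = 14, R_n = min(1.2×14×10×450, 2.4×16×10×450) = 75.6 kN/bolt; interior L_c = 45 − 18 = 27, R_n = 145.8 kN/bolt. φR_n = 0.75 × (3×75.6 + 12×145.8) = 1482.3 kN.
Tension rupture (net): A_n = (165 − 3×20)×10 = 1050 mm² (U = 1.0, A_e = A_n). φR_n = 0.75 × 450 × 1050 = 354.4 kN.
Block shear: shear path 2×[23+4×45] = 2×203 mm, A_gv = 4060, A_nv = 2×(203 − 4.5×20)×10 = 2260 mm²; tension across gage: (98 − 2×20)×10 = 580 mm². R_n = min(0.6×450×2260, 0.6×345×4060) + 1.0×450×580 = min(610.2, 840.42) + 261 = 871.2 kN. φR_n = 0.75 × 871.2 = 653.4 kN.
Governing: min(841.4, 1482.3, 354.4, 653.4) = 354.4 kN → net-section rupture.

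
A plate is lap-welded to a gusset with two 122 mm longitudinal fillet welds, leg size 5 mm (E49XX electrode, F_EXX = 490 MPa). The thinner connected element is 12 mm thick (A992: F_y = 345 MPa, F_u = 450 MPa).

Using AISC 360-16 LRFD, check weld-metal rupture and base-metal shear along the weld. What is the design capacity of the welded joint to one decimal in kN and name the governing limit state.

190.2 kN (weld metal governs)

Weld metal: throat = 0.707×5 = 3.535 mm, L = 2×122 = 244 mm. φR_n = 0.75 × 0.6 × 490 × 3.535 × 244 = 190.2 kN.
Base metal shear (12 mm plate): yield φR_n = 1.0×0.6×345×12×244 = 606.1 kN; rupture φR_n = 0.75×0.6×450×12×244 = 592.9 kN; take 592.9 kN (rupture).
Governing: min(190.2, 592.9) = 190.2 kN → weld metal.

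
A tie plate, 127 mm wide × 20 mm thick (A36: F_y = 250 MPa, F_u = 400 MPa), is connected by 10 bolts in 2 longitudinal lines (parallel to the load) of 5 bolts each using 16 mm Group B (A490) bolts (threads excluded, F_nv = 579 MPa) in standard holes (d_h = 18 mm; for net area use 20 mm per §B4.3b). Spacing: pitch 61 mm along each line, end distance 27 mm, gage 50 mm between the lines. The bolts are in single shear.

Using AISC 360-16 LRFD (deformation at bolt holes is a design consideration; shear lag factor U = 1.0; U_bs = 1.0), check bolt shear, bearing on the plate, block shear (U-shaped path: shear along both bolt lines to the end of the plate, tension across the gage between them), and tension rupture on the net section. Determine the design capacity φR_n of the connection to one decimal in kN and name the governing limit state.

522.0 kN (net-section rupture governs)

Bolt shear: A_b = π(16)²/4 = 201.06 mm². φR_n = 0.75 × 579 × 201.06 × 10 × 1 = 873.1 kN.
Bearing (20 mm plate, F_u = 400 MPa): end bolts L_c = 27 − 18/2 = 18, R_n = min(1.2×18×20×400, 2.4×16×20×400) = 172.8 kN/bolt; interior L_c = 61 − 18 = 43, R_n = 307.2 kN/bolt. φR_n = 0.75 × (2×172.8 + 8×307.2) = 2102.4 kN.
Block shear: shear path 2×[27+4×61] = 2×271 mm, A_gv = 10840, A_nv = 2×(271 − 4.5×20)×20 = 7240 mm²; tension across gage: (50 − 1×20)×20 = 600 mm². R_n = min(0.6×400×7240, 0.6×250×10840) + 1.0×400×600 = min(1737.6, 1626) + 240 = 1866 kN. φR_n = 0.75 × 1866 = 1399.5 kN.
Tension rupture (net): A_n = (127 − 2×20)×20 = 1740 mm² (U = 1.0, A_e = A_n). φR_n = 0.75 × 400 × 1740 = 522.0 kN.
Governing: min(873.1, 2102.4, 1399.5, 522.0) = 522.0 kN → net-section rupture.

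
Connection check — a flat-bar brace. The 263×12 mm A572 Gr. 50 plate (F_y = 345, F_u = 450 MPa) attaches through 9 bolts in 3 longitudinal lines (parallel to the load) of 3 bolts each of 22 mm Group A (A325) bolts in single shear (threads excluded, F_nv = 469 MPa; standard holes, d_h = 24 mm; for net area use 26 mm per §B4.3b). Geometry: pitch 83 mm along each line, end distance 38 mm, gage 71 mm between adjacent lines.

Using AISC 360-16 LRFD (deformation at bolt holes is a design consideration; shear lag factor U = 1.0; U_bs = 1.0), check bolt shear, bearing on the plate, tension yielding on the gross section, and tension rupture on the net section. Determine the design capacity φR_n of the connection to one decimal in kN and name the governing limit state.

749.3 kN (net-section rupture governs)

Bolt shear: A_b = π(22)²/4 = 380.13 mm². φR_n = 0.75 × 469 × 380.13 × 9 × 1 = 1203.4 kN.
Bearing (12 mm plate, F_u = 450 MPa): end bolts L_c = 38 − 24/2 = 26, R_n = min(1.2×26×12×450, 2.4×22×12×450) = 168.48 kN/bolt; interior L_c = 83 − 24 = 59, R_n = 285.12 kN/bolt. φR_n = 0.75 × (3×168.48 + 6×285.12) = 1662.1 kN.
Tension yield (gross): A_g = 263×12 = 3156 mm². φR_n = 0.90 × 345 × 3156 = 979.9 kN.
Tension rupture (net): A_n = (263 − 3×26)×12 = 2220 mm² (U = 1.0, A_e = A_n). φR_n = 0.75 × 450 × 2220 = 749.3 kN.
Governing: min(1203.4, 1662.1, 979.9, 749.3) = 749.3 kN → net-section rupture.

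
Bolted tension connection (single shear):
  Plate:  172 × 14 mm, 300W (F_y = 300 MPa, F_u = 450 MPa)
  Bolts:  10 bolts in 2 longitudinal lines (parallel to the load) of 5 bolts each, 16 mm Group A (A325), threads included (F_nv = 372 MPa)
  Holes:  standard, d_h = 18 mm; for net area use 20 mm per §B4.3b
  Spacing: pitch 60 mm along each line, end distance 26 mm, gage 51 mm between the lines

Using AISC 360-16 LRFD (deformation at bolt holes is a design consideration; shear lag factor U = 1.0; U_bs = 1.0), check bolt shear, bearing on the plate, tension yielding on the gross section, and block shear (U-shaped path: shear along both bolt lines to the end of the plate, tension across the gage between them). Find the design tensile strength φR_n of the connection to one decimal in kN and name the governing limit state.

561.0 kN (bolt shear governs)

Bolt shear: A_b = π(16)²/4 = 201.06 mm². φR_n = 0.75 × 372 × 201.06 × 10 × 1 = 561.0 kN.
Bearing (14 mm plate, F_u = 450 MPa): end bolts L_c = 26 − 18/2 = 17, R_n = min(1.2×17×14×450, 2.4×16×14×450) = 128.52 kN/bolt; interior L_c = 60 − 18 = 42, R_n = 241.92 kN/bolt. φR_n = 0.75 × (2×128.52 + 8×241.92) = 1644.3 kN.
Tension yield (gross): A_g = 172×14 = 2408 mm². φR_n = 0.90 × 300 × 2408 = 650.2 kN.
Block shear: shear path 2×[26+4×60] = 2×266 mm, A_gv = 7448, A_nv = 2×(266 − 4.5×20)×14 = 4928 mm²; tension across gage: (51 − 1×20)×14 = 434 mm². R_n = min(0.6×450×4928, 0.6×300×7448) + 1.0×450×434 = min(1330.6, 1340.6) + 195.3 = 1525.9 kN. φR_n = 0.75 × 1525.9 = 1144.4 kN.
Governing: min(561.0, 1644.3, 650.2, 1144.4) = 561.0 kN → bolt shear.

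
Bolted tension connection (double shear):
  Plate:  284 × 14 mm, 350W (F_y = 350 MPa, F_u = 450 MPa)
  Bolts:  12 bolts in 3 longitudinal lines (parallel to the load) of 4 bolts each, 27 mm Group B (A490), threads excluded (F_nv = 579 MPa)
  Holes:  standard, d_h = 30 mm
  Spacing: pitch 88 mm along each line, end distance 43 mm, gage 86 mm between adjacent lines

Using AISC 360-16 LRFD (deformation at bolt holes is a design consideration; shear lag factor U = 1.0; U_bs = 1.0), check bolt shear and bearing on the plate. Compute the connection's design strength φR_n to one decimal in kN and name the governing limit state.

3231.9 kN (bearing governs)

Bolt shear: A_b = π(27)²/4 = 572.56 mm². φR_n = 0.75 × 579 × 572.56 × 12 × 2 = 5967.2 kN.
Bearing (14 mm plate, F_u = 450 MPa): end bolts L_c = 43 − 30/2 = 28, R_n = min(1.2×28×14×450, 2.4×27×14×450) = 211.68 kN/bolt; interior L_c = 88 − 30 = 58, R_n = 408.24 kN/bolt. φR_n = 0.75 × (3×211.68 + 9×408.24) = 3231.9 kN.
Governing: min(5967.2, 3231.9) = 3231.9 kN → bearing.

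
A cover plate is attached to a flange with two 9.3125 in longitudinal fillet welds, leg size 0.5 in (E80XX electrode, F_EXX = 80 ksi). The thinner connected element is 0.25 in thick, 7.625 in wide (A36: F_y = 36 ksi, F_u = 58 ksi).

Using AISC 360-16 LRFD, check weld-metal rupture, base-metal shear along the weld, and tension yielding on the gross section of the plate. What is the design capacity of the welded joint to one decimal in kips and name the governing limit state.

61.8 kips (gross-section yield governs)

Weld metal: throat = 0.707×0.5 = 0.3535 in, L = 2×9.3125 = 18.625 in. φR_n = 0.75 × 0.6 × 80 × 0.3535 × 18.625 = 237.0 kips.
Base metal shear (0.25 in plate): yield φR_n = 1.0×0.6×36×0.25×18.625 = 100.6 kips; rupture φR_n = 0.75×0.6×58×0.25×18.625 = 121.5 kips; take 100.6 kips (yield).
Tension yield (gross): A_g = 7.625×0.25 = 1.9063 in². φR_n = 0.90 × 36 × 1.9063 = 61.8 kips.
Governing: min(237.0, 100.6, 61.8) = 61.8 kips → gross-section yield.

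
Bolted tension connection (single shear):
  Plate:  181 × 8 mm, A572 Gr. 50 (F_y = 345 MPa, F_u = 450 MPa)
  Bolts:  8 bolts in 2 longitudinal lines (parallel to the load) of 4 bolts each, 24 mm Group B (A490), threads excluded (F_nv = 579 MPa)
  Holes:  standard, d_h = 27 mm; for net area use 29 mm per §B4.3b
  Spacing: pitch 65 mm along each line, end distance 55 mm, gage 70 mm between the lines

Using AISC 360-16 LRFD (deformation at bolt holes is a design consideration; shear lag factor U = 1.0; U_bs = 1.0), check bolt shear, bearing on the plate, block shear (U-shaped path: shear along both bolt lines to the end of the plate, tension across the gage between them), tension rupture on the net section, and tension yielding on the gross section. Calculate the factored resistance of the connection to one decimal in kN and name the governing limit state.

332.1 kN (net-section rupture governs)

Bolt shear: A_b = π(24)²/4 = 452.39 mm². φR_n = 0.75 × 579 × 452.39 × 8 × 1 = 1571.6 kN.
Bearing (8 mm plate, F_u = 450 MPa): end bolts L_c = 55 − 27/2 = 41.5, R_n = min(1.2×41.5×8×450, 2.4×24×8×450) = 179.28 kN/bolt; interior L_c = 65 − 27 = 38, R_n = 164.16 kN/bolt. φR_n = 0.75 × (2×179.28 + 6×164.16) = 1007.6 kN.
Block shear: shear path 2×[55+3×65] = 2×250 mm, A_gv = 4000, A_nv = 2×(250 − 3.5×29)×8 = 2376 mm²; tension across gage: (70 − 1×29)×8 = 328 mm². R_n = min(0.6×450×2376, 0.6×345×4000) + 1.0×450×328 = min(641.52, 828) + 147.6 = 789.12 kN. φR_n = 0.75 × 789.12 = 591.8 kN.
Tension rupture (net): A_n = (181 − 2×29)×8 = 984 mm² (U = 1.0, A_e = A_n). φR_n = 0.75 × 450 × 984 = 332.1 kN.
Tension yield (gross): A_g = 181×8 = 1448 mm². φR_n = 0.90 × 345 × 1448 = 449.6 kN.
Governing: min(1571.6, 1007.6, 591.8, 332.1, 449.6) = 332.1 kN → net-section rupture.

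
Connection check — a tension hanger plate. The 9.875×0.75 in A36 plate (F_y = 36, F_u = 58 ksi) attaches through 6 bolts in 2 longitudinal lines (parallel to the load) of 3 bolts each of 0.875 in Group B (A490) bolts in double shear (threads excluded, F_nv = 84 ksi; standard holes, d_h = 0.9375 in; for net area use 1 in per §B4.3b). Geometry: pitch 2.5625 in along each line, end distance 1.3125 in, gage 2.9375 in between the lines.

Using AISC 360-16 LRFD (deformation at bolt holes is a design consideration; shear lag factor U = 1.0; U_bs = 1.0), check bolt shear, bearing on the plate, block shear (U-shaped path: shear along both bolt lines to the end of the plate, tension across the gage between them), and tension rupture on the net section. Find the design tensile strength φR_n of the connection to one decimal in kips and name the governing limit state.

Bolt shear: A_b = π(0.875)²/4 = 0.60132 in². φR_n = 0.75 × 84 × 0.60132 × 6 × 2 = 454.6 kips.
Bearing (0.75 in plate, F_u = 58 ksi): end bolts L_c = 1.3125 − 0.9375/2 = 0.84375, R_n = min(1.2×0.84375×0.75×58, 2.4×0.875×0.75×58) = 44.044 kips/bolt; interior L_c = 2.5625 − 0.9375 = 1.625, R_n = 84.825 kips/bolt. φR_n = 0.75 × (2×44.044 + 4×84.825) = 320.5 kips.
Block shear: shear path 2×[1.3125+2×2.5625] = 2×6.4375 in, A_gv = 9.6563, A_nv = 2×(6.4375 − 2.5×1)×0.75 = 5.9063 in²; tension across gage: (2.9375 − 1×1)×0.75 = 1.4531 in². R_n = min(0.6×58×5.9063, 0.6×36×9.6563) + 1.0×58×1.4531 = min(205.54, 208.58) + 84.28 = 289.82 kips. φR_n = 0.75 × 289.82 = 217.4 kips.
Tension rupture (net): A_n = (9.875 − 2×1)×0.75 = 5.9063 in² (U = 1.0, A_e = A_n). φR_n = 0.75 × 58 × 5.9063 = 256.9 kips.
Governing: min(454.6, 320.5, 217.4, 256.9) = 217.4 kips → block shear.

217.4 kips (block shear governs)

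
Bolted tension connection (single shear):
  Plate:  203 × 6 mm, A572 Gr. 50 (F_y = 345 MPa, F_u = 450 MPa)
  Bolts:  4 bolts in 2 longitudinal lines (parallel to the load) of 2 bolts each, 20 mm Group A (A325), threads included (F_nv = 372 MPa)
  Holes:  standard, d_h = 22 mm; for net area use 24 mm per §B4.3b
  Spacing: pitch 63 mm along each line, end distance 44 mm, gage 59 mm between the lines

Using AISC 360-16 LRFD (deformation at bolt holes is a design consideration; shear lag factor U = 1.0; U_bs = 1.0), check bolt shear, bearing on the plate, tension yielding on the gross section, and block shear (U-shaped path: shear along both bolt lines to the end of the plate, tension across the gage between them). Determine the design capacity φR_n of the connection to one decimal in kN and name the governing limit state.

Bolt shear: A_b = π(20)²/4 = 314.16 mm². φR_n = 0.75 × 372 × 314.16 × 4 × 1 = 350.6 kN.
Bearing (6 mm plate, F_u = 450 MPa): end bolts L_c = 44 − 22/2 = 33, R_n = min(1.2×33×6×450, 2.4×20×6×450) = 106.92 kN/bolt; interior L_c = 63 − 22 = 41, R_n = 129.6 kN/bolt. φR_n = 0.75 × (2×106.92 + 2×129.6) = 354.8 kN.
Tension yield (gross): A_g = 203×6 = 1218 mm². φR_n = 0.90 × 345 × 1218 = 378.2 kN.
Block shear: shear path 2×[44+1×63] = 2×107 mm, A_gv = 1284, A_nv = 2×(107 − 1.5×24)×6 = 852 mm²; tension across gage: (59 − 1×24)×6 = 210 mm². R_n = min(0.6×450×852, 0.6×345×1284) + 1.0×450×210 = min(230.04, 265.79) + 94.5 = 324.54 kN. φR_n = 0.75 × 324.54 = 243.4 kN.
Governing: min(350.6, 354.8, 378.2, 243.4) = 243.4 kN → block shear.

243.4 kN (block shear governs)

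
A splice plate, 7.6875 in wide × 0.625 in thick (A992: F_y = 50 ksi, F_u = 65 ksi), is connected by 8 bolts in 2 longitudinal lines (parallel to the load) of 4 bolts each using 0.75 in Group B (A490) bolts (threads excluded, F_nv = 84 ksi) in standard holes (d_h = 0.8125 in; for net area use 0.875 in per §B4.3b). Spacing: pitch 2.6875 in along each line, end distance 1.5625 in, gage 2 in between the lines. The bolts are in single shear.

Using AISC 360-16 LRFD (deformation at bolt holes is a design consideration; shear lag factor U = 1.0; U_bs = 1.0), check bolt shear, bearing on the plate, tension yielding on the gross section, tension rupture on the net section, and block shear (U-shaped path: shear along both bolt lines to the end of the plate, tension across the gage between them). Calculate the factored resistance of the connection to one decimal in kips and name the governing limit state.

180.9 kips (net-section rupture governs)

Bolt shear: A_b = π(0.75)²/4 = 0.44179 in². φR_n = 0.75 × 84 × 0.44179 × 8 × 1 = 222.7 kips.
Bearing (0.625 in plate, F_u = 65 ksi): end bolts L_c = 1.5625 − 0.8125/2 = 1.15625, R_n = min(1.2×1.15625×0.625×65, 2.4×0.75×0.625×65) = 56.367 kips/bolt; interior L_c = 2.6875 − 0.8125 = 1.875, R_n = 73.125 kips/bolt. φR_n = 0.75 × (2×56.367 + 6×73.125) = 413.6 kips.
Tension yield (gross): A_g = 7.6875×0.625 = 4.8047 in². φR_n = 0.90 × 50 × 4.8047 = 216.2 kips.
Tension rupture (net): A_n = (7.6875 − 2×0.875)×0.625 = 3.7109 in² (U = 1.0, A_e = A_n). φR_n = 0.75 × 65 × 3.7109 = 180.9 kips.
Block shear: shear path 2×[1.5625+3×2.6875] = 2×9.625 in, A_gv = 12.031, A_nv = 2×(9.625 − 3.5×0.875)×0.625 = 8.2031 in²; tension across gage: (2 − 1×0.875)×0.625 = 0.70313 in². R_n = min(0.6×65×8.2031, 0.6×50×12.031) + 1.0×65×0.70313 = min(319.92, 360.93) + 45.703 = 365.62 kips. φR_n = 0.75 × 365.62 = 274.2 kips.
Governing: min(222.7, 413.6, 216.2, 180.9, 274.2) = 180.9 kips → net-section rupture.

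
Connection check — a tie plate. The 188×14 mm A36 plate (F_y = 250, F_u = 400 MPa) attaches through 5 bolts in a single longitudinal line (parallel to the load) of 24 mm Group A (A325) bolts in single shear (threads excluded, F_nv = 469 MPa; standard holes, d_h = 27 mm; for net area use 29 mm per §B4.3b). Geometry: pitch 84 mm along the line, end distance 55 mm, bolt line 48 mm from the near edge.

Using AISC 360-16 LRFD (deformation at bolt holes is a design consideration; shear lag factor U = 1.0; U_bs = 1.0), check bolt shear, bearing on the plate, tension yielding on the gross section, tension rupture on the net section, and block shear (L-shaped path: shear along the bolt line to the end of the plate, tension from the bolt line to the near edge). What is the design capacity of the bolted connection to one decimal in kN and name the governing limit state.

592.2 kN (gross-section yield governs)

Bolt shear: A_b = π(24)²/4 = 452.39 mm². φR_n = 0.75 × 469 × 452.39 × 5 × 1 = 795.6 kN.
Bearing (14 mm plate, F_u = 400 MPa): end bolts L_c = 55 − 27/2 = 41.5, R_n = min(1.2×41.5×14×400, 2.4×24×14×400) = 278.88 kN/bolt; interior L_c = 84 − 27 = 57, R_n = 322.56 kN/bolt. φR_n = 0.75 × (1×278.88 + 4×322.56) = 1176.8 kN.
Tension yield (gross): A_g = 188×14 = 2632 mm². φR_n = 0.90 × 250 × 2632 = 592.2 kN.
Tension rupture (net): A_n = (188 − 1×29)×14 = 2226 mm² (U = 1.0, A_e = A_n). φR_n = 0.75 × 400 × 2226 = 667.8 kN.
Block shear: shear path 1×[55+4×84] = 1×391 mm, A_gv = 5474, A_nv = 1×(391 − 4.5×29)×14 = 3647 mm²; tension to near edge: (48 − 0.5×29)×14 = 469 mm². R_n = min(0.6×400×3647, 0.6×250×5474) + 1.0×400×469 = min(875.28, 821.1) + 187.6 = 1008.7 kN. φR_n = 0.75 × 1008.7 = 756.5 kN.
Governing: min(795.6, 1176.8, 592.2, 667.8, 756.5) = 592.2 kN → gross-section yield.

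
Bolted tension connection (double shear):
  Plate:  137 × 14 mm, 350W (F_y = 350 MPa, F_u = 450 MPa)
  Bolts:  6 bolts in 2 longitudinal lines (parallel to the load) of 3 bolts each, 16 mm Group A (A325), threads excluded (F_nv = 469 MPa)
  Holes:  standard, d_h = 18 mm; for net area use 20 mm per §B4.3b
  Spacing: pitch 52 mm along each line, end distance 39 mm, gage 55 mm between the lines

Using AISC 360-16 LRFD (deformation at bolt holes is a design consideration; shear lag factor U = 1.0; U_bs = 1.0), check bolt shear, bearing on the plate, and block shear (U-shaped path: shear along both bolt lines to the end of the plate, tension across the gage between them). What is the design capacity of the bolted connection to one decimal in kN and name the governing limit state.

Bolt shear: A_b = π(16)²/4 = 201.06 mm². φR_n = 0.75 × 469 × 201.06 × 6 × 2 = 848.7 kN.
Bearing (14 mm plate, F_u = 450 MPa): end bolts L_c = 39 − 18/2 = 30, R_n = min(1.2×30×14×450, 2.4×16×14×450) = 226.8 kN/bolt; interior L_c = 52 − 18 = 34, R_n = 241.92 kN/bolt. φR_n = 0.75 × (2×226.8 + 4×241.92) = 1066.0 kN.
Block shear: shear path 2×[39+2×52] = 2×143 mm, A_gv = 4004, A_nv = 2×(143 − 2.5×20)×14 = 2604 mm²; tension across gage: (55 − 1×20)×14 = 490 mm². R_n = min(0.6×450×2604, 0.6×350×4004) + 1.0×450×490 = min(703.08, 840.84) + 220.5 = 923.58 kN. φR_n = 0.75 × 923.58 = 692.7 kN.
Governing: min(848.7, 1066.0, 692.7) = 692.7 kN → block shear.

692.7 kN (block shear governs)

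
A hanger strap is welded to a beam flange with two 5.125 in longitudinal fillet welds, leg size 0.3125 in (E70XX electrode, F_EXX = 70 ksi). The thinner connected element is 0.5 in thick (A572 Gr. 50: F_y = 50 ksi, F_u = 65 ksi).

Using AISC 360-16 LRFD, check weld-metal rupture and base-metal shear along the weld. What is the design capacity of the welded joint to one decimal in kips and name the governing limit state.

Weld metal: throat = 0.707×0.3125 = 0.22094 in, L = 2×5.125 = 10.25 in. φR_n = 0.75 × 0.6 × 70 × 0.22094 × 10.25 = 71.3 kips.
Base metal shear (0.5 in plate): yield φR_n = 1.0×0.6×50×0.5×10.25 = 153.8 kips; rupture φR_n = 0.75×0.6×65×0.5×10.25 = 149.9 kips; take 149.9 kips (rupture).
Governing: min(71.3, 149.9) = 71.3 kips → weld metal.

71.3 kips (weld metal governs)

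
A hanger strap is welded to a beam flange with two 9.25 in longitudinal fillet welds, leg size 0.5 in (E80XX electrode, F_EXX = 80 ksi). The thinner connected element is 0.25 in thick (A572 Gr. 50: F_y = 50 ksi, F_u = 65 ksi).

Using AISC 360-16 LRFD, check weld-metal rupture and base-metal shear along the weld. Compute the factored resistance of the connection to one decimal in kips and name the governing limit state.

135.3 kips (base-metal shear governs)

Weld metal: throat = 0.707×0.5 = 0.3535 in, L = 2×9.25 = 18.5 in. φR_n = 0.75 × 0.6 × 80 × 0.3535 × 18.5 = 235.4 kips.
Base metal shear (0.25 in plate): yield φR_n = 1.0×0.6×50×0.25×18.5 = 138.8 kips; rupture φR_n = 0.75×0.6×65×0.25×18.5 = 135.3 kips; take 135.3 kips (rupture).
Governing: min(235.4, 135.3) = 135.3 kips → base-metal shear.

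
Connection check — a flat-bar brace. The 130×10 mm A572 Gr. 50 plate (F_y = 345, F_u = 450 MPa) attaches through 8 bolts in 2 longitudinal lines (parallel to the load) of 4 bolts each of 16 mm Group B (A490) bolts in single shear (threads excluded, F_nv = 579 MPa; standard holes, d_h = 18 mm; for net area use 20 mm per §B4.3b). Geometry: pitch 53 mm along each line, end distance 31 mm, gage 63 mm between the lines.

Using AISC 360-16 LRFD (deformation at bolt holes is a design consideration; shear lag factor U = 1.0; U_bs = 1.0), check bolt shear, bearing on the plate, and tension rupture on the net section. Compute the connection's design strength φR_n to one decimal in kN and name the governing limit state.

Bolt shear: A_b = π(16)²/4 = 201.06 mm². φR_n = 0.75 × 579 × 201.06 × 8 × 1 = 698.5 kN.
Bearing (10 mm plate, F_u = 450 MPa): end bolts L_c = 31 − 18/2 = 22, R_n = min(1.2×22×10×450, 2.4×16×10×450) = 118.8 kN/bolt; interior L_c = 53 − 18 = 35, R_n = 172.8 kN/bolt. φR_n = 0.75 × (2×118.8 + 6×172.8) = 955.8 kN.
Tension rupture (net): A_n = (130 − 2×20)×10 = 900 mm² (U = 1.0, A_e = A_n). φR_n = 0.75 × 450 × 900 = 303.8 kN.
Governing: min(698.5, 955.8, 303.8) = 303.8 kN → net-section rupture.

303.8 kN (net-section rupture governs)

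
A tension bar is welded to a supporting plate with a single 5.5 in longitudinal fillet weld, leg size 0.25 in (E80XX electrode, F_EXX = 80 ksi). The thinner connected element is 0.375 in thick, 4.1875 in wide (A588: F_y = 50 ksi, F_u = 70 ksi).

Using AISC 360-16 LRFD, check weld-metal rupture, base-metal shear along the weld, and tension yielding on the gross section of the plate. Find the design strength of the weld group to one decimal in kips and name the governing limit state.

35.0 kips (weld metal governs)

Weld metal: throat = 0.707×0.25 = 0.17675 in, L = 5.5 in. φR_n = 0.75 × 0.6 × 80 × 0.17675 × 5.5 = 35.0 kips.
Base metal shear (0.375 in plate): yield φR_n = 1.0×0.6×50×0.375×5.5 = 61.9 kips; rupture φR_n = 0.75×0.6×70×0.375×5.5 = 65.0 kips; take 61.9 kips (yield).
Tension yield (gross): A_g = 4.1875×0.375 = 1.5703 in². φR_n = 0.90 × 50 × 1.5703 = 70.7 kips.
Governing: min(35.0, 61.9, 70.7) = 35.0 kips → weld metal.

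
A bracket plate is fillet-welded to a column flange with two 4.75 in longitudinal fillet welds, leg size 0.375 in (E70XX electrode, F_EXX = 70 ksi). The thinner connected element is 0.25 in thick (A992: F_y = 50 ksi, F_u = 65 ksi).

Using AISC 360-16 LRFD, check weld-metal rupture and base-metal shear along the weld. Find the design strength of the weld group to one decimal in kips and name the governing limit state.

Weld metal: throat = 0.707×0.375 = 0.26513 in, L = 2×4.75 = 9.5 in. φR_n = 0.75 × 0.6 × 70 × 0.26513 × 9.5 = 79.3 kips.
Base metal shear (0.25 in plate): yield φR_n = 1.0×0.6×50×0.25×9.5 = 71.3 kips; rupture φR_n = 0.75×0.6×65×0.25×9.5 = 69.5 kips; take 69.5 kips (rupture).
Governing: min(79.3, 69.5) = 69.5 kips → base-metal shear.

69.5 kips (base-metal shear governs)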